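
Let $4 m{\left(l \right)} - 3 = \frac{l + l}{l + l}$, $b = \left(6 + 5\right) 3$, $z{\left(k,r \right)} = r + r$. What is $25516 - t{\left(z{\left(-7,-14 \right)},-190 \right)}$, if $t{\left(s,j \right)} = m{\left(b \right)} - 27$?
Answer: $25542$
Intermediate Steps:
$z{\left(k,r \right)} = 2 r$
$b = 33$ ($b = 11 \cdot 3 = 33$)
$m{\left(l \right)} = 1$ ($m{\left(l \right)} = \frac{3}{4} + \frac{\left(l + l\right) \frac{1}{l + l}}{4} = \frac{3}{4} + \frac{2 l \frac{1}{2 l}}{4} = \frac{3}{4} + \frac{1}{4} \cdot 1 = \frac{3}{4} + \frac{1}{4} = 1$)
$t{\left(s,j \right)} = -26$ ($t{\left(s,j \right)} = 1 - 27 = -26$)
$25516 - t{\left(z{\left(-7,-14 \right)},-190 \right)} = 25516 - -26 = 25516 + 26 = 25542$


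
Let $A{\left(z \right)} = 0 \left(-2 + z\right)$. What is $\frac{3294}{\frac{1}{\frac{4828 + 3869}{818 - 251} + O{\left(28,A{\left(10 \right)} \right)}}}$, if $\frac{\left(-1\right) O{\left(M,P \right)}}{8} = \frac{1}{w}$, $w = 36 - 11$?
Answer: $\frac{8657486}{175} \approx 49471.0$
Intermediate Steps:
$A{\left(z \right)} = 0$
$w = 25$
$O{\left(M,P \right)} = - \frac{8}{25}$
$\frac{3294}{\frac{1}{\frac{4828 + 3869}{818 - 251} + O{\left(28,A{\left(10 \right)} \right)}}} = \frac{3294}{\frac{1}{\frac{4828 + 3869}{818 - 251} - \frac{8}{25}}} = \frac{3294}{\frac{1}{\frac{8697}{567} - \frac{8}{25}}} = \frac{3294}{\frac{1}{8697 \cdot \frac{1}{567} - \frac{8}{25}}} = \frac{3294}{\frac{1}{\frac{2899}{189} - \frac{8}{25}}} = \frac{3294}{\frac{1}{\frac{70963}{4725}}} = \frac{3294}{\frac{4725}{70963}} = 3294 \cdot \frac{70963}{4725} = \frac{8657486}{175}$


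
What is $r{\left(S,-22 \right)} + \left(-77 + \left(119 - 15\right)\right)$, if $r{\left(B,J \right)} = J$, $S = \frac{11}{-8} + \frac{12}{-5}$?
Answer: $5$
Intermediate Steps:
$S = - \frac{151}{40}$ ($S = 11 \left(- \frac{1}{8}\right) + 12 \left(- \frac{1}{5}\right) = - \frac{11}{8} - \frac{12}{5} = - \frac{151}{40} \approx -3.775$)
$r{\left(S,-22 \right)} + \left(-77 + \left(119 - 15\right)\right) = -22 + \left(-77 + \left(119 - 15\right)\right) = -22 + \left(-77 + 104\right) = -22 + 27 = 5$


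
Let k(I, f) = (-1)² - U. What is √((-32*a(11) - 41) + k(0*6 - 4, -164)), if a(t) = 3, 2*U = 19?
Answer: I*√582/2 ≈ 12.062*I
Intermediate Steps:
U = 19/2 (U = (½)*19 = 19/2 ≈ 9.5000)
k(I, f) = -17/2 (k(I, f) = (-1)² - 1*19/2 = 1 - 19/2 = -17/2)
√((-32*a(11) - 41) + k(0*6 - 4, -164)) = √((-32*3 - 41) - 17/2) = √((-96 - 41) - 17/2) = √(-137 - 17/2) = √(-291/2) = I*√582/2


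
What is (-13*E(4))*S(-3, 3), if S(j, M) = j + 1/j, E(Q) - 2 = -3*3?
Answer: -910/3 ≈ -303.33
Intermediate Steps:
E(Q) = -7 (E(Q) = 2 - 3*3 = 2 - 9 = -7)
(-13*E(4))*S(-3, 3) = (-13*(-7))*(-3 + 1/(-3)) = 91*(-3 - ⅓) = 91*(-10/3) = -910/3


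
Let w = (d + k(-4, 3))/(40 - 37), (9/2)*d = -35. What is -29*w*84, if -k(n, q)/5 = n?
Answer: -89320/9 ≈ -9924.4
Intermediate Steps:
d = -70/9 (d = (2/9)*(-35) = -70/9 ≈ -7.7778)
k(n, q) = -5*n
w = 110/27 (w = (-70/9 - 5*(-4))/(40 - 37) = (-70/9 + 20)/3 = (110/9)*(1/3) = 110/27 ≈ 4.0741)
-29*w*84 = -29*110/27*84 = -3190/27*84 = -89320/9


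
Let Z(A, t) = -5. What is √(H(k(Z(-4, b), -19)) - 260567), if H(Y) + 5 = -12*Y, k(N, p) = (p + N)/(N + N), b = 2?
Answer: 2*I*√1628755/5 ≈ 510.49*I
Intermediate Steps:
k(N, p) = (N + p)/(2*N) (k(N, p) = (N + p)/((2*N)) = (N + p)*(1/(2*N)) = (N + p)/(2*N))
H(Y) = -5 - 12*Y
√(H(k(Z(-4, b), -19)) - 260567) = √((-5 - 6*(-5 - 19)/(-5)) - 260567) = √((-5 - 6*(-1)*(-24)/5) - 260567) = √((-5 - 12*12/5) - 260567) = √((-5 - 144/5) - 260567) = √(-169/5 - 260567) = √(-1303004/5) = 2*I*√1628755/5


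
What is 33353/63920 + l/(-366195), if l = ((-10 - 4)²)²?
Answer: 1951630223/4681436880 ≈ 0.41689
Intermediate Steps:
l = 38416 (l = ((-14)²)² = 196² = 38416)
33353/63920 + l/(-366195) = 33353/63920 + 38416/(-366195) = 33353*(1/63920) + 38416*(-1/366195) = 33353/63920 - 38416/366195 = 1951630223/4681436880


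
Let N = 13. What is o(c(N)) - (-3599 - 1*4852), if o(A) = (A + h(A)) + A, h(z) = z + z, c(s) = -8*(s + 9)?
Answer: 7747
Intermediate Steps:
c(s) = -72 - 8*s (c(s) = -8*(9 + s) = -72 - 8*s)
h(z) = 2*z
o(A) = 4*A (o(A) = (A + 2*A) + A = 3*A + A = 4*A)
o(c(N)) - (-3599 - 1*4852) = 4*(-72 - 8*13) - (-3599 - 1*4852) = 4*(-72 - 104) - (-3599 - 4852) = 4*(-176) - 1*(-8451) = -704 + 8451 = 7747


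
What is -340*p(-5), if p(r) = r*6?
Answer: 10200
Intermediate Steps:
p(r) = 6*r
-340*p(-5) = -2040*(-5) = -340*(-30) = 10200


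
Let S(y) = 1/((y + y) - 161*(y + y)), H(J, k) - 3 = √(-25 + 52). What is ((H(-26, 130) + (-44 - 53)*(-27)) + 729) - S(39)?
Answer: 41820481/12480 + 3*√3 ≈ 3356.2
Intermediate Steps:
H(J, k) = 3 + 3*√3 (H(J, k) = 3 + √(-25 + 52) = 3 + √27 = 3 + 3*√3)
S(y) = -1/(320*y) (S(y) = 1/(2*y - 322*y) = 1/(-320*y) = -1/(320*y))
((H(-26, 130) + (-44 - 53)*(-27)) + 729) - S(39) = (((3 + 3*√3) + (-44 - 53)*(-27)) + 729) - (-1)/(320*39) = (((3 + 3*√3) - 97*(-27)) + 729) - (-1)/(320*39) = (((3 + 3*√3) + 2619) + 729) - 1*(-1/12480) = ((2622 + 3*√3) + 729) + 1/12480 = (3351 + 3*√3) + 1/12480 = 41820481/12480 + 3*√3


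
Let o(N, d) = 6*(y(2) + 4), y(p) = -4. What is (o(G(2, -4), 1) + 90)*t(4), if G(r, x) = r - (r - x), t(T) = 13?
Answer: 1170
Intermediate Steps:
G(r, x) = x (G(r, x) = r + (x - r) = x)
o(N, d) = 0 (o(N, d) = 6*(-4 + 4) = 6*0 = 0)
(o(G(2, -4), 1) + 90)*t(4) = (0 + 90)*13 = 90*13 = 1170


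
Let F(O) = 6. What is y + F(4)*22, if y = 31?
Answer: 163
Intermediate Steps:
y + F(4)*22 = 31 + 6*22 = 31 + 132 = 163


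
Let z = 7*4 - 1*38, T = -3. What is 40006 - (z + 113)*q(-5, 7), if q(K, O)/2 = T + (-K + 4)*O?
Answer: 27646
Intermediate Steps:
z = -10 (z = 28 - 38 = -10)
q(K, O) = -6 + 2*O*(4 - K) (q(K, O) = 2*(-3 + (-K + 4)*O) = 2*(-3 + (4 - K)*O) = 2*(-3 + O*(4 - K)) = -6 + 2*O*(4 - K))
40006 - (z + 113)*q(-5, 7) = 40006 - (-10 + 113)*(-6 + 8*7 - 2*(-5)*7) = 40006 - 103*(-6 + 56 + 70) = 40006 - 103*120 = 40006 - 1*12360 = 40006 - 12360 = 27646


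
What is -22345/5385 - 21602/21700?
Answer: -8588761/1669350 ≈ -5.1450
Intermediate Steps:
-22345/5385 - 21602/21700 = -22345*1/5385 - 21602*1/21700 = -4469/1077 - 1543/1550 = -8588761/1669350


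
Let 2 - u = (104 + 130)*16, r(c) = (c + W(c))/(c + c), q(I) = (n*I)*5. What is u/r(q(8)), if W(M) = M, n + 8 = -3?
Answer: -3742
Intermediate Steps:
n = -11 (n = -8 - 3 = -11)
q(I) = -55*I (q(I) = -11*I*5 = -55*I)
r(c) = 1 (r(c) = (c + c)/(c + c) = (2*c)/((2*c)) = (2*c)*(1/(2*c)) = 1)
u = -3742 (u = 2 - (104 + 130)*16 = 2 - 234*16 = 2 - 1*3744 = 2 - 3744 = -3742)
u/r(q(8)) = -3742/1 = -3742*1 = -3742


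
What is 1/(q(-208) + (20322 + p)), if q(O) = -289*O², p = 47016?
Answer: -1/12435958 ≈ -8.0412e-8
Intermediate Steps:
1/(q(-208) + (20322 + p)) = 1/(-289*(-208)² + (20322 + 47016)) = 1/(-289*43264 + 67338) = 1/(-12503296 + 67338) = 1/(-12435958) = -1/12435958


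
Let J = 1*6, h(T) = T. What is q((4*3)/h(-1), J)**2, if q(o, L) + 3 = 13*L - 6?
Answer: 4761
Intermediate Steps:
J = 6
q(o, L) = -9 + 13*L (q(o, L) = -3 + (13*L - 6) = -3 + (-6 + 13*L) = -9 + 13*L)
q((4*3)/h(-1), J)**2 = (-9 + 13*6)**2 = (-9 + 78)**2 = 69**2 = 4761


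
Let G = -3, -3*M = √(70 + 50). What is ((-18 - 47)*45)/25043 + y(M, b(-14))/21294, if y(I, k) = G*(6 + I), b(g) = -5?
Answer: -3485318/29625869 + √30/10647 ≈ -0.11713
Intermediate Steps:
M = -2*√30/3 (M = -√(70 + 50)/3 = -2*√30/3 ≈ -3.6515)
y(I, k) = -18 - 3*I (y(I, k) = -3*(6 + I) = -18 - 3*I)
((-18 - 47)*45)/25043 + y(M, b(-14))/21294 = ((-18 - 47)*45)/25043 + (-18 - (-2)*√30)/21294 = -65*45*(1/25043) + (-18 + 2*√30)*(1/21294) = -2925*1/25043 + (-1/1183 + √30/10647) = -2925/25043 + (-1/1183 + √30/10647) = -3485318/29625869 + √30/10647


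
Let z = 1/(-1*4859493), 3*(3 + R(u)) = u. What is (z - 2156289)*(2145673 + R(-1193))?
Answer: -67437523736064237526/14578479 ≈ -4.6258e+12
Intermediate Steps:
R(u) = -3 + u/3
z = -1/4859493 (z = 1/(-4859493) = -1/4859493 ≈ -2.0578e-7)
(z - 2156289)*(2145673 + R(-1193)) = (-1/4859493 - 2156289)*(2145673 + (-3 + (⅓)*(-1193))) = -10478471301478*(2145673 + (-3 - 1193/3))/4859493 = -10478471301478*(2145673 - 1202/3)/4859493 = -10478471301478/4859493*6435817/3 = -67437523736064237526/14578479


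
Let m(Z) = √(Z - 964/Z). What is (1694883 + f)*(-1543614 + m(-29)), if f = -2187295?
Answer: 760094056968 - 492412*√3567/29 ≈ 7.6009e+11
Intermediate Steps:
(1694883 + f)*(-1543614 + m(-29)) = (1694883 - 2187295)*(-1543614 + √(-29 - 964/(-29))) = -492412*(-1543614 + √(-29 - 964*(-1/29))) = -492412*(-1543614 + √(-29 + 964/29)) = -492412*(-1543614 + √(123/29)) = -492412*(-1543614 + √3567/29) = 760094056968 - 492412*√3567/29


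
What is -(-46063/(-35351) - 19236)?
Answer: 679965773/35351 ≈ 19235.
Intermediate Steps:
-(-46063/(-35351) - 19236) = -(-46063*(-1/35351) - 19236) = -(46063/35351 - 19236) = -1*(-679965773/35351) = 679965773/35351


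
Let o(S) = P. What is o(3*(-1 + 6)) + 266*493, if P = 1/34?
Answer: 4458693/34 ≈ 1.3114e+5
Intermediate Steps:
P = 1/34 ≈ 0.029412
o(S) = 1/34
o(3*(-1 + 6)) + 266*493 = 1/34 + 266*493 = 1/34 + 131138 = 4458693/34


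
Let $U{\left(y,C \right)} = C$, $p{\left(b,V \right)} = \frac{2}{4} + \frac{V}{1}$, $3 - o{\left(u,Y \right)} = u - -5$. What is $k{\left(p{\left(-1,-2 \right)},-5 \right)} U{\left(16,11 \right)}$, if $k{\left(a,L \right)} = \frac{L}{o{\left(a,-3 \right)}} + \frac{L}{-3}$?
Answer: $\frac{385}{3} \approx 128.33$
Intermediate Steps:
$o{\left(u,Y \right)} = -2 - u$ ($o{\left(u,Y \right)} = 3 - \left(u - -5\right) = 3 - \left(u + 5\right) = 3 - \left(5 + u\right) = -2 - u$)
$p{\left(b,V \right)} = \frac{1}{2} + V$ ($p{\left(b,V \right)} = 2 \cdot \frac{1}{4} + V 1 = \frac{1}{2} + V$)
$k{\left(a,L \right)} = - \frac{L}{3} + \frac{L}{-2 - a}$ ($k{\left(a,L \right)} = \frac{L}{-2 - a} + \frac{L}{-3} = \frac{L}{-2 - a} + L \left(- \frac{1}{3}\right) = \frac{L}{-2 - a} - \frac{L}{3} = - \frac{L}{3} + \frac{L}{-2 - a}$)
$k{\left(p{\left(-1,-2 \right)},-5 \right)} U{\left(16,11 \right)} = \frac{1}{3} \left(-5\right) \frac{1}{2 + \left(\frac{1}{2} - 2\right)} \left(-5 - \left(\frac{1}{2} - 2\right)\right) 11 = \frac{1}{3} \left(-5\right) \frac{1}{2 - \frac{3}{2}} \left(-5 - - \frac{3}{2}\right) 11 = \frac{1}{3} \left(-5\right) \frac{1}{\frac{1}{2}} \left(-5 + \frac{3}{2}\right) 11 = \frac{1}{3} \left(-5\right) 2 \left(- \frac{7}{2}\right) 11 = \frac{35}{3} \cdot 11 = \frac{385}{3}$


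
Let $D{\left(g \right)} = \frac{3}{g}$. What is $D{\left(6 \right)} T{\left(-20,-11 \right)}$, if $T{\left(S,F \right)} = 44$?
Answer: $22$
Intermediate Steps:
$D{\left(6 \right)} T{\left(-20,-11 \right)} = \frac{3}{6} \cdot 44 = 3 \cdot \frac{1}{6} \cdot 44 = \frac{1}{2} \cdot 44 = 22$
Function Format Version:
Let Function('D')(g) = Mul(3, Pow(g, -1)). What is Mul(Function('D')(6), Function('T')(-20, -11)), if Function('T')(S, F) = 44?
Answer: 22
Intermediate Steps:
Mul(Function('D')(6), Function('T')(-20, -11)) = Mul(Mul(3, Pow(6, -1)), 44) = Mul(Mul(3, Rational(1, 6)), 44) = Mul(Rational(1, 2), 44) = 22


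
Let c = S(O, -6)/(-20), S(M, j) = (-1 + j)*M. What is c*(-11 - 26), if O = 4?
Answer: -259/5 ≈ -51.800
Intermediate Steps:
S(M, j) = M*(-1 + j)
c = 7/5 (c = (4*(-1 - 6))/(-20) = (4*(-7))*(-1/20) = -28*(-1/20) = 7/5 ≈ 1.4000)
c*(-11 - 26) = 7*(-11 - 26)/5 = (7/5)*(-37) = -259/5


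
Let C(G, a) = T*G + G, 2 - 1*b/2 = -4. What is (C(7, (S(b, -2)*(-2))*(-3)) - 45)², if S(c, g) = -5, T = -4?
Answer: 4356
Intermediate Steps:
b = 12 (b = 4 - 2*(-4) = 4 + 8 = 12)
C(G, a) = -3*G (C(G, a) = -4*G + G = -3*G)
(C(7, (S(b, -2)*(-2))*(-3)) - 45)² = (-3*7 - 45)² = (-21 - 45)² = (-66)² = 4356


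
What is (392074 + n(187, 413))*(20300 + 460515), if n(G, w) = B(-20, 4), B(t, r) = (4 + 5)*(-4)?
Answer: 188497750970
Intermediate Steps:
B(t, r) = -36 (B(t, r) = 9*(-4) = -36)
n(G, w) = -36
(392074 + n(187, 413))*(20300 + 460515) = (392074 - 36)*(20300 + 460515) = 392038*480815 = 188497750970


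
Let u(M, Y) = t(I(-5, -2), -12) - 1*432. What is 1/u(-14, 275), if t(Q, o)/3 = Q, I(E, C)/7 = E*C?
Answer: -1/222 ≈ -0.0045045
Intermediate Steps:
I(E, C) = 7*C*E (I(E, C) = 7*(E*C) = 7*(C*E) = 7*C*E)
t(Q, o) = 3*Q
u(M, Y) = -222 (u(M, Y) = 3*(7*(-2)*(-5)) - 1*432 = 3*70 - 432 = 210 - 432 = -222)
1/u(-14, 275) = 1/(-222) = -1/222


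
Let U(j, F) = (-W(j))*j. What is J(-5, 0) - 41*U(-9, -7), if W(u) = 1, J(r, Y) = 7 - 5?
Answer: -367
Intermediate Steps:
J(r, Y) = 2
U(j, F) = -j (U(j, F) = (-1*1)*j = -j)
J(-5, 0) - 41*U(-9, -7) = 2 - (-41)*(-9) = 2 - 41*9 = 2 - 369 = -367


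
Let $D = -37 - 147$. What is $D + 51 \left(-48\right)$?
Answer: $-2632$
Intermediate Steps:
$D = -184$ ($D = -37 - 147 = -184$)
$D + 51 \left(-48\right) = -184 + 51 \left(-48\right) = -184 - 2448 = -2632$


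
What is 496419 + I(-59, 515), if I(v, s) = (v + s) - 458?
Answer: 496417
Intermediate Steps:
I(v, s) = -458 + s + v (I(v, s) = (s + v) - 458 = -458 + s + v)
496419 + I(-59, 515) = 496419 + (-458 + 515 - 59) = 496419 - 2 = 496417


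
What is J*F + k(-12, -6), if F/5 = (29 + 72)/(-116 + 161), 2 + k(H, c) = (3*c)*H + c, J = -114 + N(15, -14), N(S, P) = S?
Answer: -903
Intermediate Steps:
J = -99 (J = -114 + 15 = -99)
k(H, c) = -2 + c + 3*H*c (k(H, c) = -2 + ((3*c)*H + c) = -2 + (3*H*c + c) = -2 + (c + 3*H*c) = -2 + c + 3*H*c)
F = 101/9 (F = 5*((29 + 72)/(-116 + 161)) = 5*(101/45) = 101/9 ≈ 11.222)
J*F + k(-12, -6) = -99*101/9 + (-2 - 6 + 3*(-12)*(-6)) = -1111 + (-2 - 6 + 216) = -1111 + 208 = -903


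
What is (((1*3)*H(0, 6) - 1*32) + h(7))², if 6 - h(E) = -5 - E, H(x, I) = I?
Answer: 16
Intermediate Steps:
h(E) = 11 + E (h(E) = 6 - (-5 - E) = 6 + (5 + E) = 11 + E)
(((1*3)*H(0, 6) - 1*32) + h(7))² = (((1*3)*6 - 1*32) + (11 + 7))² = ((3*6 - 32) + 18)² = ((18 - 32) + 18)² = (-14 + 18)² = 4² = 16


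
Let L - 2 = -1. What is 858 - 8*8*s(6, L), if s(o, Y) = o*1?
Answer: 474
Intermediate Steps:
L = 1 (L = 2 - 1 = 1)
s(o, Y) = o
858 - 8*8*s(6, L) = 858 - 8*8*6 = 858 - 64*6 = 858 - 1*384 = 858 - 384 = 474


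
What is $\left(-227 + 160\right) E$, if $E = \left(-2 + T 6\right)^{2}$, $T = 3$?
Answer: $-17152$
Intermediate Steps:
$E = 256$ ($E = \left(-2 + 3 \cdot 6\right)^{2} = \left(-2 + 18\right)^{2} = 16^{2} = 256$)
$\left(-227 + 160\right) E = \left(-227 + 160\right) 256 = \left(-67\right) 256 = -17152$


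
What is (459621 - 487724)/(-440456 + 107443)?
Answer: 28103/333013 ≈ 0.084390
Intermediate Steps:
(459621 - 487724)/(-440456 + 107443) = -28103/(-333013) = -28103*(-1/333013) = 28103/333013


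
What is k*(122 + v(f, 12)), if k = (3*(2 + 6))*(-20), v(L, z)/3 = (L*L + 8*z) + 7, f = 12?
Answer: -414240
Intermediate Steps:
v(L, z) = 21 + 3*L² + 24*z (v(L, z) = 3*((L*L + 8*z) + 7) = 3*((L² + 8*z) + 7) = 3*(7 + L² + 8*z) = 21 + 3*L² + 24*z)
k = -480 (k = (3*8)*(-20) = 24*(-20) = -480)
k*(122 + v(f, 12)) = -480*(122 + (21 + 3*12² + 24*12)) = -480*(122 + (21 + 3*144 + 288)) = -480*(122 + (21 + 432 + 288)) = -480*(122 + 741) = -480*863 = -414240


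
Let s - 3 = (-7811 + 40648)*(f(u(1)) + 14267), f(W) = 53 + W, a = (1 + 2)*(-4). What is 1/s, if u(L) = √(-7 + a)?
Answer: 470225843/221112363912163460 - 32837*I*√19/221112363912163460 ≈ 2.1266e-9 - 6.4733e-13*I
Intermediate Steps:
a = -12 (a = 3*(-4) = -12)
u(L) = I*√19 (u(L) = √(-7 - 12) = √(-19) = I*√19)
s = 470225843 + 32837*I*√19 (s = 3 + (-7811 + 40648)*((53 + I*√19) + 14267) = 3 + 32837*(14320 + I*√19) = 3 + (470225840 + 32837*I*√19) = 470225843 + 32837*I*√19 ≈ 4.7023e+8 + 1.4313e+5*I)
1/s = 1/(470225843 + 32837*I*√19)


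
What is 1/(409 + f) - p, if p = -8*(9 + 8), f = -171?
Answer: 32369/238 ≈ 136.00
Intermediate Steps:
p = -136 (p = -8*17 = -136)
1/(409 + f) - p = 1/(409 - 171) - 1*(-136) = 1/238 + 136 = 32369/238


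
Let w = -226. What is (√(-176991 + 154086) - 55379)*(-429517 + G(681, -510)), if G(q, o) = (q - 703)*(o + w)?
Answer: 22889525175 - 1239975*I*√2545 ≈ 2.289e+10 - 6.2554e+7*I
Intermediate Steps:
G(q, o) = (-703 + q)*(-226 + o) (G(q, o) = (q - 703)*(o - 226) = (-703 + q)*(-226 + o))
(√(-176991 + 154086) - 55379)*(-429517 + G(681, -510)) = (√(-176991 + 154086) - 55379)*(-429517 + (158878 - 703*(-510) - 226*681 - 510*681)) = (√(-22905) - 55379)*(-429517 + (158878 + 358530 - 153906 - 347310)) = (3*I*√2545 - 55379)*(-429517 + 16192) = (-55379 + 3*I*√2545)*(-413325) = 22889525175 - 1239975*I*√2545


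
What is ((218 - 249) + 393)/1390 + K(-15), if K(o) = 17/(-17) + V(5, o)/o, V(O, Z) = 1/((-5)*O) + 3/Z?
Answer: -12572/17375 ≈ -0.72357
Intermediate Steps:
V(O, Z) = 3/Z - 1/(5*O) (V(O, Z) = -1/(5*O) + 3/Z = 3/Z - 1/(5*O))
K(o) = -1 + (-1/25 + 3/o)/o (K(o) = 17/(-17) + (3/o - ⅕/5)/o = 17*(-1/17) + (3/o - ⅕*⅕)/o = -1 + (3/o - 1/25)/o = -1 + (-1/25 + 3/o)/o)
((218 - 249) + 393)/1390 + K(-15) = ((218 - 249) + 393)/1390 + (-1 + 3/(-15)² - 1/25/(-15)) = (-31 + 393)*(1/1390) + (-1 + 3*(1/225) - 1/25*(-1/15)) = 362*(1/1390) + (-1 + 1/75 + 1/375) = 181/695 - 123/125 = -12572/17375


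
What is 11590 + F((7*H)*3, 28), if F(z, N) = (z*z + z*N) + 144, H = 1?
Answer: 12763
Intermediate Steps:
F(z, N) = 144 + z**2 + N*z (F(z, N) = (z**2 + N*z) + 144 = 144 + z**2 + N*z)
11590 + F((7*H)*3, 28) = 11590 + (144 + ((7*1)*3)**2 + 28*((7*1)*3)) = 11590 + (144 + (7*3)**2 + 28*(7*3)) = 11590 + (144 + 21**2 + 28*21) = 11590 + (144 + 441 + 588) = 11590 + 1173 = 12763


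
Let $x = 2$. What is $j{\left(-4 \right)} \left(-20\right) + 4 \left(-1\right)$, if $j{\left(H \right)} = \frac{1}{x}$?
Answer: $-14$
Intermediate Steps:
$j{\left(H \right)} = \frac{1}{2}$
$j{\left(-4 \right)} \left(-20\right) + 4 \left(-1\right) = \frac{1}{2} \left(-20\right) + 4 \left(-1\right) = -10 - 4 = -14$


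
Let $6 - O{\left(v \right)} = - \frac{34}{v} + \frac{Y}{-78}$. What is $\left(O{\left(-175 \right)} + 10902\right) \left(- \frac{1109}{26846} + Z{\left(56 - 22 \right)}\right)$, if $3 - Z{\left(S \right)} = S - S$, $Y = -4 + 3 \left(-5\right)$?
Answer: $\frac{1689434666381}{52349700} \approx 32272.0$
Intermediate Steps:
$Y = -19$ ($Y = -4 - 15 = -19$)
$Z{\left(S \right)} = 3$ ($Z{\left(S \right)} = 3 - \left(S - S\right) = 3 - 0 = 3 + 0 = 3$)
$O{\left(v \right)} = \frac{449}{78} + \frac{34}{v}$ ($O{\left(v \right)} = 6 - \left(- \frac{34}{v} - \frac{19}{-78}\right) = 6 - \left(- \frac{34}{v} - - \frac{19}{78}\right) = 6 - \left(- \frac{34}{v} + \frac{19}{78}\right) = 6 - \left(\frac{19}{78} - \frac{34}{v}\right) = \frac{449}{78} + \frac{34}{v}$)
$\left(O{\left(-175 \right)} + 10902\right) \left(- \frac{1109}{26846} + Z{\left(56 - 22 \right)}\right) = \left(\left(\frac{449}{78} + \frac{34}{-175}\right) + 10902\right) \left(- \frac{1109}{26846} + 3\right) = \left(\left(\frac{449}{78} + 34 \left(- \frac{1}{175}\right)\right) + 10902\right) \left(\left(-1109\right) \frac{1}{26846} + 3\right) = \left(\left(\frac{449}{78} - \frac{34}{175}\right) + 10902\right) \left(- \frac{1109}{26846} + 3\right) = \left(\frac{75923}{13650} + 10902\right) \frac{79429}{26846} = \frac{148888223}{13650} \cdot \frac{79429}{26846} = \frac{1689434666381}{52349700}$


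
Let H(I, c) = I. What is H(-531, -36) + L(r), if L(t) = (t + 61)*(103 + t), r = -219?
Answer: 17797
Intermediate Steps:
L(t) = (61 + t)*(103 + t)
H(-531, -36) + L(r) = -531 + (6283 + (-219)² + 164*(-219)) = -531 + (6283 + 47961 - 35916) = -531 + 18328 = 17797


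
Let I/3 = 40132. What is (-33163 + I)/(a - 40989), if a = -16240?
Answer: -87233/57229 ≈ -1.5243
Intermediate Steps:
I = 120396 (I = 3*40132 = 120396)
(-33163 + I)/(a - 40989) = (-33163 + 120396)/(-16240 - 40989) = 87233/(-57229) = 87233*(-1/57229) = -87233/57229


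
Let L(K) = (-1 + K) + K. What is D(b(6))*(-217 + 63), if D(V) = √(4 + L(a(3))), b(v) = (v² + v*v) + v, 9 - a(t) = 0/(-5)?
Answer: -154*√21 ≈ -705.72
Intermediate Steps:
a(t) = 9 (a(t) = 9 - 0/(-5) = 9 - 0*(-1)/5 = 9 - 1*0 = 9 + 0 = 9)
L(K) = -1 + 2*K
b(v) = v + 2*v² (b(v) = (v² + v²) + v = 2*v² + v = v + 2*v²)
D(V) = √21 (D(V) = √(4 + (-1 + 2*9)) = √(4 + (-1 + 18)) = √(4 + 17) = √21)
D(b(6))*(-217 + 63) = √21*(-217 + 63) = √21*(-154) = -154*√21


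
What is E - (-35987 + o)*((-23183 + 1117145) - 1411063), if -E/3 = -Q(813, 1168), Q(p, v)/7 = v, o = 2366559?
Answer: 739026736300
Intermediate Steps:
Q(p, v) = 7*v
E = 24528 (E = -(-3)*7*1168 = -(-3)*8176 = -3*(-8176) = 24528)
E - (-35987 + o)*((-23183 + 1117145) - 1411063) = 24528 - (-35987 + 2366559)*((-23183 + 1117145) - 1411063) = 24528 - 2330572*(1093962 - 1411063) = 24528 - 2330572*(-317101) = 24528 - 1*(-739026711772) = 24528 + 739026711772 = 739026736300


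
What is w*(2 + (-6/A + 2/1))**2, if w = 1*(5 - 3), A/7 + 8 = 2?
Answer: 1682/49 ≈ 34.327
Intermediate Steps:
A = -42 (A = -56 + 7*2 = -56 + 14 = -42)
w = 2 (w = 1*2 = 2)
w*(2 + (-6/A + 2/1))**2 = 2*(2 + (-6/(-42) + 2/1))**2 = 2*(2 + (-6*(-1/42) + 2*1))**2 = 2*(2 + (1/7 + 2))**2 = 2*(2 + 15/7)**2 = 2*(29/7)**2 = 2*(841/49) = 1682/49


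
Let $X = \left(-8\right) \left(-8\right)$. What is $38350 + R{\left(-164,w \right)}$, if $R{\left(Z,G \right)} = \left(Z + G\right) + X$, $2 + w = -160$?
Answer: $38088$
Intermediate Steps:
$w = -162$ ($w = -2 - 160 = -162$)
$X = 64$
$R{\left(Z,G \right)} = 64 + G + Z$ ($R{\left(Z,G \right)} = \left(Z + G\right) + 64 = \left(G + Z\right) + 64 = 64 + G + Z$)
$38350 + R{\left(-164,w \right)} = 38350 - 262 = 38088$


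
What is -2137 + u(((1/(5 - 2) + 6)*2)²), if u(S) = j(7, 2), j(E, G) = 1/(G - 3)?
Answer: -2138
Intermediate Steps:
j(E, G) = 1/(-3 + G)
u(S) = -1 (u(S) = 1/(-3 + 2) = 1/(-1) = -1)
-2137 + u(((1/(5 - 2) + 6)*2)²) = -2137 - 1 = -2138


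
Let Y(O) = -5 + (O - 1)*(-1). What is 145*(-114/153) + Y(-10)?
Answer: -5204/51 ≈ -102.04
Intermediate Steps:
Y(O) = -4 - O (Y(O) = -5 + (-1 + O)*(-1) = -5 + (1 - O) = -4 - O)
145*(-114/153) + Y(-10) = 145*(-114/153) + (-4 - 1*(-10)) = 145*(-114*1/153) + (-4 + 10) = 145*(-38/51) + 6 = -5510/51 + 6 = -5204/51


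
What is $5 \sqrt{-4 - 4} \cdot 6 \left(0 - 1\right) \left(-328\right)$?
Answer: $19680 i \sqrt{2} \approx 27832.0 i$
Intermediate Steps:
$5 \sqrt{-4 - 4} \cdot 6 \left(0 - 1\right) \left(-328\right) = 5 \sqrt{-8} \cdot 6 \left(-1\right) \left(-328\right) = 5 \cdot 2 i \sqrt{2} \cdot 6 \left(-1\right) \left(-328\right) = 10 i \sqrt{2} \cdot 6 \left(-1\right) \left(-328\right) = 60 i \sqrt{2} \left(-1\right) \left(-328\right) = - 60 i \sqrt{2} \left(-328\right) = 19680 i \sqrt{2}$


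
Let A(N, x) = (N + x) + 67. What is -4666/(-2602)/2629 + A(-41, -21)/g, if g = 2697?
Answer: 23393746/9224627313 ≈ 0.0025360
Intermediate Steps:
A(N, x) = 67 + N + x
-4666/(-2602)/2629 + A(-41, -21)/g = -4666/(-2602)/2629 + (67 - 41 - 21)/2697 = -4666*(-1/2602)*(1/2629) + 5*(1/2697) = (2333/1301)*(1/2629) + 5/2697 = 2333/3420329 + 5/2697 = 23393746/9224627313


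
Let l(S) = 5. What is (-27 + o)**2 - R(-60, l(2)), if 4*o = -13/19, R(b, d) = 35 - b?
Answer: 3715505/5776 ≈ 643.27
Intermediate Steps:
o = -13/76 (o = (-13/19)/4 = (-13*1/19)/4 = (1/4)*(-13/19) = -13/76 ≈ -0.17105)
(-27 + o)**2 - R(-60, l(2)) = (-27 - 13/76)**2 - (35 - 1*(-60)) = (-2065/76)**2 - (35 + 60) = 4264225/5776 - 1*95 = 4264225/5776 - 95 = 3715505/5776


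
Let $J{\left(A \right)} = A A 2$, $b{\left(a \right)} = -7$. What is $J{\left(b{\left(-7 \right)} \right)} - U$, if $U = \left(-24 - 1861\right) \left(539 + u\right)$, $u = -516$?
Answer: $43453$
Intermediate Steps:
$J{\left(A \right)} = 2 A^{2}$ ($J{\left(A \right)} = A^{2} \cdot 2 = 2 A^{2}$)
$U = -43355$ ($U = \left(-24 - 1861\right) \left(539 - 516\right) = \left(-1885\right) 23 = -43355$)
$J{\left(b{\left(-7 \right)} \right)} - U = 2 \left(-7\right)^{2} - -43355 = 2 \cdot 49 + 43355 = 98 + 43355 = 43453$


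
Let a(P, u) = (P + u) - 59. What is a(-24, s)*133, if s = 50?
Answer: -4389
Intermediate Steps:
a(P, u) = -59 + P + u
a(-24, s)*133 = (-59 - 24 + 50)*133 = -33*133 = -4389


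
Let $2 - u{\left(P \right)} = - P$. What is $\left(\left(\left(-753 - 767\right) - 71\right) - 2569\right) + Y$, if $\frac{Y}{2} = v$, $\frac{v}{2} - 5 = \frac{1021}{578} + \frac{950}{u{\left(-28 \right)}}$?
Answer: $- \frac{16076534}{3757} \approx -4279.1$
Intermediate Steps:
$u{\left(P \right)} = 2 + P$ ($u{\left(P \right)} = 2 - - P = 2 + P$)
$v = - \frac{223707}{3757}$ ($v = 10 + 2 \left(\frac{1021}{578} + \frac{950}{2 - 28}\right) = 10 + 2 \left(1021 \cdot \frac{1}{578} + \frac{950}{-26}\right) = 10 + 2 \left(\frac{1021}{578} + 950 \left(- \frac{1}{26}\right)\right) = 10 + 2 \left(\frac{1021}{578} - \frac{475}{13}\right) = 10 + 2 \left(- \frac{261277}{7514}\right) = 10 - \frac{261277}{3757} = - \frac{223707}{3757} \approx -59.544$)
$Y = - \frac{447414}{3757}$ ($Y = 2 \left(- \frac{223707}{3757}\right) = - \frac{447414}{3757} \approx -119.09$)
$\left(\left(\left(-753 - 767\right) - 71\right) - 2569\right) + Y = \left(\left(\left(-753 - 767\right) - 71\right) - 2569\right) - \frac{447414}{3757} = \left(\left(-1520 - 71\right) - 2569\right) - \frac{447414}{3757} = \left(-1591 - 2569\right) - \frac{447414}{3757} = -4160 - \frac{447414}{3757} = - \frac{16076534}{3757}$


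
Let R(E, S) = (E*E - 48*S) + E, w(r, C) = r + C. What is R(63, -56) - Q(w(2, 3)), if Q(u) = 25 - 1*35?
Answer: 6730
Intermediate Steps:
w(r, C) = C + r
Q(u) = -10 (Q(u) = 25 - 35 = -10)
R(E, S) = E + E² - 48*S (R(E, S) = (E² - 48*S) + E = E + E² - 48*S)
R(63, -56) - Q(w(2, 3)) = (63 + 63² - 48*(-56)) - 1*(-10) = (63 + 3969 + 2688) + 10 = 6720 + 10 = 6730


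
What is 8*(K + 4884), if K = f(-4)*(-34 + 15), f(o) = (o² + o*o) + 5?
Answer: 33448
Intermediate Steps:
f(o) = 5 + 2*o² (f(o) = (o² + o²) + 5 = 2*o² + 5 = 5 + 2*o²)
K = -703 (K = (5 + 2*(-4)²)*(-34 + 15) = (5 + 2*16)*(-19) = (5 + 32)*(-19) = 37*(-19) = -703)
8*(K + 4884) = 8*(-703 + 4884) = 8*4181 = 33448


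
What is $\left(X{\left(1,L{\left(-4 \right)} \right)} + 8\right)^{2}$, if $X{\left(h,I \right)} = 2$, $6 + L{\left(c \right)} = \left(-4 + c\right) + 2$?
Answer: $100$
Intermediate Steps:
$L{\left(c \right)} = -8 + c$ ($L{\left(c \right)} = -6 + \left(\left(-4 + c\right) + 2\right) = -6 + \left(-2 + c\right) = -8 + c$)
$\left(X{\left(1,L{\left(-4 \right)} \right)} + 8\right)^{2} = \left(2 + 8\right)^{2} = 10^{2} = 100$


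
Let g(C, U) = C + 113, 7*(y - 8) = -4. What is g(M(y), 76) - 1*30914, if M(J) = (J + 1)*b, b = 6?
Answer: -215253/7 ≈ -30750.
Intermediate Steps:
y = 52/7 (y = 8 + (1/7)*(-4) = 8 - 4/7 = 52/7 ≈ 7.4286)
M(J) = 6 + 6*J (M(J) = (J + 1)*6 = (1 + J)*6 = 6 + 6*J)
g(C, U) = 113 + C
g(M(y), 76) - 1*30914 = (113 + (6 + 6*(52/7))) - 1*30914 = (113 + (6 + 312/7)) - 30914 = (113 + 354/7) - 30914 = 1145/7 - 30914 = -215253/7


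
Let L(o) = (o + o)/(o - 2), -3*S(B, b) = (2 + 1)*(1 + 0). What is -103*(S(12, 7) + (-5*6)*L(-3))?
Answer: 3811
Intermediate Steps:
S(B, b) = -1 (S(B, b) = -(2 + 1)*(1 + 0)/3 = -1)
L(o) = 2*o/(-2 + o) (L(o) = (2*o)/(-2 + o) = 2*o/(-2 + o))
-103*(S(12, 7) + (-5*6)*L(-3)) = -103*(-1 + (-5*6)*(2*(-3)/(-2 - 3))) = -103*(-1 - 60*(-3)/(-5)) = -103*(-1 - 60*(-3)*(-1)/5) = -103*(-1 - 30*6/5) = -103*(-1 - 36) = -103*(-37) = 3811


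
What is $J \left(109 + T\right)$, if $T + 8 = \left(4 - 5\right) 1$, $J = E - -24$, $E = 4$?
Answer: $2800$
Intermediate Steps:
$J = 28$ ($J = 4 - -24 = 4 + 24 = 28$)
$T = -9$ ($T = -8 + \left(4 - 5\right) 1 = -8 - 1 = -9$)
$J \left(109 + T\right) = 28 \left(109 - 9\right) = 28 \cdot 100 = 2800$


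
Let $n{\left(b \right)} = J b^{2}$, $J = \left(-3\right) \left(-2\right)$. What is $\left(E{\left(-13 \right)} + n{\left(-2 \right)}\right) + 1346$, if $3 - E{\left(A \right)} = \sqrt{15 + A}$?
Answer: $1373 - \sqrt{2} \approx 1371.6$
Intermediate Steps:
$E{\left(A \right)} = 3 - \sqrt{15 + A}$
$J = 6$
$n{\left(b \right)} = 6 b^{2}$
$\left(E{\left(-13 \right)} + n{\left(-2 \right)}\right) + 1346 = \left(\left(3 - \sqrt{15 - 13}\right) + 6 \left(-2\right)^{2}\right) + 1346 = \left(\left(3 - \sqrt{2}\right) + 6 \cdot 4\right) + 1346 = \left(\left(3 - \sqrt{2}\right) + 24\right) + 1346 = \left(27 - \sqrt{2}\right) + 1346 = 1373 - \sqrt{2}$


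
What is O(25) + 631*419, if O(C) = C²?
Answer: 265014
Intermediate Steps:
O(25) + 631*419 = 25² + 631*419 = 625 + 264389 = 265014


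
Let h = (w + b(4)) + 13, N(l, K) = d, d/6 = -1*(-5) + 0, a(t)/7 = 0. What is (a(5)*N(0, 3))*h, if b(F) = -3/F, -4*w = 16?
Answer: 0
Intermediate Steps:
w = -4 (w = -1/4*16 = -4)
a(t) = 0 (a(t) = 7*0 = 0)
d = 30 (d = 6*(-1*(-5) + 0) = 6*(5 + 0) = 6*5 = 30)
N(l, K) = 30
h = 33/4 (h = (-4 - 3/4) + 13 = -19/4 + 13 = 33/4 ≈ 8.2500)
(a(5)*N(0, 3))*h = (0*30)*(33/4) = 0*(33/4) = 0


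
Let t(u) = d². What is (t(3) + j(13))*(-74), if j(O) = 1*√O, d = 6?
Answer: -2664 - 74*√13 ≈ -2930.8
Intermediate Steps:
j(O) = √O
t(u) = 36 (t(u) = 6² = 36)
(t(3) + j(13))*(-74) = (36 + √13)*(-74) = -2664 - 74*√13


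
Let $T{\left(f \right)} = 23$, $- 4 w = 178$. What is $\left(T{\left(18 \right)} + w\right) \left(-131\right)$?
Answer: $\frac{5633}{2} \approx 2816.5$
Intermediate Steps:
$w = - \frac{89}{2}$ ($w = \left(- \frac{1}{4}\right) 178 = - \frac{89}{2} \approx -44.5$)
$\left(T{\left(18 \right)} + w\right) \left(-131\right) = \left(23 - \frac{89}{2}\right) \left(-131\right) = \left(- \frac{43}{2}\right) \left(-131\right) = \frac{5633}{2}$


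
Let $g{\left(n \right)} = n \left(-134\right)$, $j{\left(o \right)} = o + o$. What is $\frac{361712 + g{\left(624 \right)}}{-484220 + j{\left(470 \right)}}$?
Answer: $- \frac{2483}{4315} \approx -0.57543$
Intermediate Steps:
$j{\left(o \right)} = 2 o$
$g{\left(n \right)} = - 134 n$
$\frac{361712 + g{\left(624 \right)}}{-484220 + j{\left(470 \right)}} = \frac{361712 - 83616}{-484220 + 2 \cdot 470} = \frac{361712 - 83616}{-484220 + 940} = \frac{278096}{-483280} = 278096 \left(- \frac{1}{483280}\right) = - \frac{2483}{4315}$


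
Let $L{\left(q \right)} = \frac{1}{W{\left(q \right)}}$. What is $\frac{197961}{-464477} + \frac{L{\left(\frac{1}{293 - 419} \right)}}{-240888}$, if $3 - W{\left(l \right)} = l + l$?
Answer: $- \frac{3020150280657}{7086172586480} \approx -0.4262$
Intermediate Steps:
$W{\left(l \right)} = 3 - 2 l$ ($W{\left(l \right)} = 3 - \left(l + l\right) = 3 - 2 l$)
$L{\left(q \right)} = \frac{1}{3 - 2 q}$
$\frac{197961}{-464477} + \frac{L{\left(\frac{1}{293 - 419} \right)}}{-240888} = \frac{197961}{-464477} + \frac{\left(-1\right) \frac{1}{-3 + \frac{2}{293 - 419}}}{-240888} = 197961 \left(- \frac{1}{464477}\right) + - \frac{1}{-3 + \frac{2}{-126}} \left(- \frac{1}{240888}\right) = - \frac{197961}{464477} + - \frac{1}{-3 + 2 \left(- \frac{1}{126}\right)} \left(- \frac{1}{240888}\right) = - \frac{197961}{464477} + - \frac{1}{-3 - \frac{1}{63}} \left(- \frac{1}{240888}\right) = - \frac{197961}{464477} + - \frac{1}{- \frac{190}{63}} \left(- \frac{1}{240888}\right) = - \frac{197961}{464477} + \left(-1\right) \left(- \frac{63}{190}\right) \left(- \frac{1}{240888}\right) = - \frac{197961}{464477} + \frac{63}{190} \left(- \frac{1}{240888}\right) = - \frac{197961}{464477} - \frac{21}{15256240} = - \frac{3020150280657}{7086172586480}$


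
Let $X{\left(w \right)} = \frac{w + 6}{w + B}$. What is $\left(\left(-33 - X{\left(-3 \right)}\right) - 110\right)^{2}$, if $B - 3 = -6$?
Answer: $\frac{81225}{4} \approx 20306.0$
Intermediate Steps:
$B = -3$ ($B = 3 - 6 = -3$)
$X{\left(w \right)} = \frac{6 + w}{-3 + w}$ ($X{\left(w \right)} = \frac{w + 6}{w - 3} = \frac{6 + w}{-3 + w}$)
$\left(\left(-33 - X{\left(-3 \right)}\right) - 110\right)^{2} = \left(\left(-33 - \frac{6 - 3}{-3 - 3}\right) - 110\right)^{2} = \left(\left(-33 - \frac{1}{-6} \cdot 3\right) - 110\right)^{2} = \left(\left(-33 - \left(- \frac{1}{6}\right) 3\right) - 110\right)^{2} = \left(\left(-33 - - \frac{1}{2}\right) - 110\right)^{2} = \left(\left(-33 + \frac{1}{2}\right) - 110\right)^{2} = \left(- \frac{65}{2} - 110\right)^{2} = \left(- \frac{285}{2}\right)^{2} = \frac{81225}{4}$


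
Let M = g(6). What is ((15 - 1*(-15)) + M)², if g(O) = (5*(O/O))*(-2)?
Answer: 400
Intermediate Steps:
g(O) = -10 (g(O) = (5*1)*(-2) = 5*(-2) = -10)
M = -10
((15 - 1*(-15)) + M)² = ((15 - 1*(-15)) - 10)² = ((15 + 15) - 10)² = (30 - 10)² = 20² = 400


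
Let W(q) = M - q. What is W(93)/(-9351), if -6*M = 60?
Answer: 103/9351 ≈ 0.011015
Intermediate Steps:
M = -10 (M = -1/6*60 = -10)
W(q) = -10 - q
W(93)/(-9351) = (-10 - 1*93)/(-9351) = (-10 - 93)*(-1/9351) = -103*(-1/9351) = 103/9351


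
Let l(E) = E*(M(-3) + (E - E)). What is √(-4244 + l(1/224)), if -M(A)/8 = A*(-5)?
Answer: I*√831929/14 ≈ 65.15*I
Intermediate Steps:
M(A) = 40*A (M(A) = -8*A*(-5) = -(-40)*A = 40*A)
l(E) = -120*E (l(E) = E*(40*(-3) + (E - E)) = E*(-120 + 0) = E*(-120) = -120*E)
√(-4244 + l(1/224)) = √(-4244 - 120/224) = √(-4244 - 120*1/224) = √(-4244 - 15/28) = √(-118847/28) = I*√831929/14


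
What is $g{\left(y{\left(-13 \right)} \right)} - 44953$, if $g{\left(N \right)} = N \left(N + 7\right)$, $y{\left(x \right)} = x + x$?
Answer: $-44459$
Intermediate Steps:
$y{\left(x \right)} = 2 x$
$g{\left(N \right)} = N \left(7 + N\right)$
$g{\left(y{\left(-13 \right)} \right)} - 44953 = 2 \left(-13\right) \left(7 + 2 \left(-13\right)\right) - 44953 = - 26 \left(7 - 26\right) - 44953 = \left(-26\right) \left(-19\right) - 44953 = 494 - 44953 = -44459$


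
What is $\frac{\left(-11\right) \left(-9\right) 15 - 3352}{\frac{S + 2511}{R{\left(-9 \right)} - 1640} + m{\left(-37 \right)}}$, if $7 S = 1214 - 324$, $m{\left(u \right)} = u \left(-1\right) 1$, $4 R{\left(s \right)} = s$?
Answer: $- \frac{85850261}{1627503} \approx -52.75$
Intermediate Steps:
$R{\left(s \right)} = \frac{s}{4}$
$m{\left(u \right)} = - u$ ($m{\left(u \right)} = - u 1 = - u$)
$S = \frac{890}{7}$ ($S = \frac{1214 - 324}{7} = \frac{1}{7} \cdot 890 = \frac{890}{7} \approx 127.14$)
$\frac{\left(-11\right) \left(-9\right) 15 - 3352}{\frac{S + 2511}{R{\left(-9 \right)} - 1640} + m{\left(-37 \right)}} = \frac{\left(-11\right) \left(-9\right) 15 - 3352}{\frac{\frac{890}{7} + 2511}{\frac{1}{4} \left(-9\right) - 1640} - -37} = \frac{99 \cdot 15 - 3352}{\frac{18467}{7 \left(- \frac{9}{4} - 1640\right)} + 37} = \frac{1485 - 3352}{\frac{18467}{7 \left(- \frac{6569}{4}\right)} + 37} = - \frac{1867}{\frac{18467}{7} \left(- \frac{4}{6569}\right) + 37} = - \frac{1867}{- \frac{73868}{45983} + 37} = - \frac{1867}{\frac{1627503}{45983}} = \left(-1867\right) \frac{45983}{1627503} = - \frac{85850261}{1627503}$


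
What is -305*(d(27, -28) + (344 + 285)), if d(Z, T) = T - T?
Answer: -191845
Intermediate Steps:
d(Z, T) = 0
-305*(d(27, -28) + (344 + 285)) = -305*(0 + (344 + 285)) = -305*(0 + 629) = -305*629 = -191845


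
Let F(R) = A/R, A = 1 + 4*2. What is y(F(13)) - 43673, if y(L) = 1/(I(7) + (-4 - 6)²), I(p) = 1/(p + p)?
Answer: -61185859/1401 ≈ -43673.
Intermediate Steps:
A = 9 (A = 1 + 8 = 9)
I(p) = 1/(2*p)
F(R) = 9/R
y(L) = 14/1401 (y(L) = 1/((½)/7 + (-4 - 6)²) = 1/((½)*(⅐) + (-10)²) = 1/(1/14 + 100) = 1/(1401/14) = 14/1401)
y(F(13)) - 43673 = 14/1401 - 43673 = -61185859/1401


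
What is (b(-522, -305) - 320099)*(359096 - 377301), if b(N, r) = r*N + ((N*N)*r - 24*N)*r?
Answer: -461384646723055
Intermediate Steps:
b(N, r) = N*r + r*(-24*N + r*N²) (b(N, r) = N*r + (N²*r - 24*N)*r = N*r + (r*N² - 24*N)*r = N*r + (-24*N + r*N²)*r = N*r + r*(-24*N + r*N²))
(b(-522, -305) - 320099)*(359096 - 377301) = (-522*(-305)*(-23 - 522*(-305)) - 320099)*(359096 - 377301) = (-522*(-305)*(-23 + 159210) - 320099)*(-18205) = (-522*(-305)*159187 - 320099)*(-18205) = (25344162270 - 320099)*(-18205) = 25343842171*(-18205) = -461384646723055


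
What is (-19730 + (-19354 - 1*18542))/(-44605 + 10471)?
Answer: 28813/17067 ≈ 1.6882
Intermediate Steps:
(-19730 + (-19354 - 1*18542))/(-44605 + 10471) = (-19730 + (-19354 - 18542))/(-34134) = (-19730 - 37896)*(-1/34134) = -57626*(-1/34134) = 28813/17067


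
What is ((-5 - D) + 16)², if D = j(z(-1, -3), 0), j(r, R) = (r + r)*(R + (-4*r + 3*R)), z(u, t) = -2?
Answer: 1849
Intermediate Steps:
j(r, R) = 2*r*(-4*r + 4*R) (j(r, R) = (2*r)*(-4*r + 4*R) = 2*r*(-4*r + 4*R))
D = -32 (D = 8*(-2)*(0 - 1*(-2)) = 8*(-2)*(0 + 2) = 8*(-2)*2 = -32)
((-5 - D) + 16)² = ((-5 - 1*(-32)) + 16)² = ((-5 + 32) + 16)² = (27 + 16)² = 43² = 1849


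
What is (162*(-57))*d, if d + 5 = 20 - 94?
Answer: 729486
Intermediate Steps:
d = -79 (d = -5 + (20 - 94) = -5 - 74 = -79)
(162*(-57))*d = (162*(-57))*(-79) = -9234*(-79) = 729486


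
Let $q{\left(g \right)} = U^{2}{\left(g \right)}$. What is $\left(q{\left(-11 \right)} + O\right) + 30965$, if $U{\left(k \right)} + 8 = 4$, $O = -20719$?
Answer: $10262$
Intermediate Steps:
$U{\left(k \right)} = -4$ ($U{\left(k \right)} = -8 + 4 = -4$)
$q{\left(g \right)} = 16$ ($q{\left(g \right)} = \left(-4\right)^{2} = 16$)
$\left(q{\left(-11 \right)} + O\right) + 30965 = \left(16 - 20719\right) + 30965 = -20703 + 30965 = 10262$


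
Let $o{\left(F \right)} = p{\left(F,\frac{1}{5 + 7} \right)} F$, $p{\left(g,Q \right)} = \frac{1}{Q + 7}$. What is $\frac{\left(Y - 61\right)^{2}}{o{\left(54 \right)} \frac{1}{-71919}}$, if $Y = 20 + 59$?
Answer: $- \frac{6113115}{2} \approx -3.0566 \cdot 10^{6}$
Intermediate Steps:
$p{\left(g,Q \right)} = \frac{1}{7 + Q}$
$o{\left(F \right)} = \frac{12 F}{85}$ ($o{\left(F \right)} = \frac{F}{7 + \frac{1}{5 + 7}} = \frac{F}{7 + \frac{1}{12}} = \frac{F}{\frac{85}{12}} = \frac{12 F}{85}$)
$Y = 79$
$\frac{\left(Y - 61\right)^{2}}{o{\left(54 \right)} \frac{1}{-71919}} = \frac{\left(79 - 61\right)^{2}}{\frac{12}{85} \cdot 54 \frac{1}{-71919}} = \frac{18^{2}}{\frac{648}{85} \left(- \frac{1}{71919}\right)} = \frac{324}{- \frac{72}{679235}} = 324 \left(- \frac{679235}{72}\right) = - \frac{6113115}{2}$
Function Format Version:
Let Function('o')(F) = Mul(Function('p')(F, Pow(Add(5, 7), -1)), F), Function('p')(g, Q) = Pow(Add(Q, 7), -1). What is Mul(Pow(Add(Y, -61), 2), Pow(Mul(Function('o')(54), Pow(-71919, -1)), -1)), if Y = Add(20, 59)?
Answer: Rational(-6113115, 2) ≈ -3.0566e+6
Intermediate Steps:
Function('p')(g, Q) = Pow(Add(7, Q), -1)
Function('o')(F) = Mul(Rational(12, 85), F) (Function('o')(F) = Mul(Pow(Add(7, Pow(Add(5, 7), -1)), -1), F) = Mul(Pow(Add(7, Pow(12, -1)), -1), F) = Mul(Pow(Add(7, Rational(1, 12)), -1), F) = Mul(Pow(Rational(85, 12), -1), F) = Mul(Rational(12, 85), F))
Y = 79
Mul(Pow(Add(Y, -61), 2), Pow(Mul(Function('o')(54), Pow(-71919, -1)), -1)) = Mul(Pow(Add(79, -61), 2), Pow(Mul(Mul(Rational(12, 85), 54), Pow(-71919, -1)), -1)) = Mul(Pow(18, 2), Pow(Mul(Rational(648, 85), Rational(-1, 71919)), -1)) = Mul(324, Pow(Rational(-72, 679235), -1)) = Mul(324, Rational(-679235, 72)) = Rational(-6113115, 2)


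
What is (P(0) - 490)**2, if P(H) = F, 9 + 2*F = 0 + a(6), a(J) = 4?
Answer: 970225/4 ≈ 2.4256e+5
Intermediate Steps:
F = -5/2 (F = -9/2 + (0 + 4)/2 = -9/2 + (1/2)*4 = -9/2 + 2 = -5/2 ≈ -2.5000)
P(H) = -5/2
(P(0) - 490)**2 = (-5/2 - 490)**2 = (-985/2)**2 = 970225/4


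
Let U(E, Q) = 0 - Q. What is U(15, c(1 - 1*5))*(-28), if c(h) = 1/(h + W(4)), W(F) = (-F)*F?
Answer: -7/5 ≈ -1.4000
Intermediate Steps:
W(F) = -F**2
c(h) = 1/(-16 + h) (c(h) = 1/(h - 1*4**2) = 1/(h - 1*16) = 1/(h - 16) = 1/(-16 + h))
U(E, Q) = -Q
U(15, c(1 - 1*5))*(-28) = -1/(-16 + (1 - 1*5))*(-28) = -1/(-16 + (1 - 5))*(-28) = -1/(-16 - 4)*(-28) = -1/(-20)*(-28) = -1*(-1/20)*(-28) = (1/20)*(-28) = -7/5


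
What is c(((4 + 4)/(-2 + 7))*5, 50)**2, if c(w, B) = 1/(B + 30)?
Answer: 1/6400 ≈ 0.00015625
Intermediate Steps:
c(w, B) = 1/(30 + B)
c(((4 + 4)/(-2 + 7))*5, 50)**2 = (1/(30 + 50))**2 = (1/80)**2 = 1/6400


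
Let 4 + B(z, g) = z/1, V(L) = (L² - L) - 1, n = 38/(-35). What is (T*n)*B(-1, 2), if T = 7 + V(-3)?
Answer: 684/7 ≈ 97.714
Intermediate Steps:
n = -38/35 (n = 38*(-1/35) = -38/35 ≈ -1.0857)
V(L) = -1 + L² - L
T = 18 (T = 7 + (-1 + (-3)² - 1*(-3)) = 7 + (-1 + 9 + 3) = 7 + 11 = 18)
B(z, g) = -4 + z (B(z, g) = -4 + z/1 = -4 + z*1 = -4 + z)
(T*n)*B(-1, 2) = (18*(-38/35))*(-4 - 1) = -684/35*(-5) = 684/7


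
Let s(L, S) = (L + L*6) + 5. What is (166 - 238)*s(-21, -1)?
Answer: 10224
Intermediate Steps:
s(L, S) = 5 + 7*L (s(L, S) = (L + 6*L) + 5 = 7*L + 5 = 5 + 7*L)
(166 - 238)*s(-21, -1) = (166 - 238)*(5 + 7*(-21)) = -72*(5 - 147) = -72*(-142) = 10224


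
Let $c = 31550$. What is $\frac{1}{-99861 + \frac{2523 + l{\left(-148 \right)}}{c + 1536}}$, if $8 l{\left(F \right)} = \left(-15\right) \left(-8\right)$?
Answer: $- \frac{16543}{1651999254} \approx -1.0014 \cdot 10^{-5}$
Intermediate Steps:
$l{\left(F \right)} = 15$ ($l{\left(F \right)} = \frac{\left(-15\right) \left(-8\right)}{8} = \frac{1}{8} \cdot 120 = 15$)
$\frac{1}{-99861 + \frac{2523 + l{\left(-148 \right)}}{c + 1536}} = \frac{1}{-99861 + \frac{2523 + 15}{31550 + 1536}} = \frac{1}{-99861 + \frac{2538}{33086}} = \frac{1}{-99861 + 2538 \cdot \frac{1}{33086}} = \frac{1}{-99861 + \frac{1269}{16543}} = \frac{1}{- \frac{1651999254}{16543}} = - \frac{16543}{1651999254}$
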